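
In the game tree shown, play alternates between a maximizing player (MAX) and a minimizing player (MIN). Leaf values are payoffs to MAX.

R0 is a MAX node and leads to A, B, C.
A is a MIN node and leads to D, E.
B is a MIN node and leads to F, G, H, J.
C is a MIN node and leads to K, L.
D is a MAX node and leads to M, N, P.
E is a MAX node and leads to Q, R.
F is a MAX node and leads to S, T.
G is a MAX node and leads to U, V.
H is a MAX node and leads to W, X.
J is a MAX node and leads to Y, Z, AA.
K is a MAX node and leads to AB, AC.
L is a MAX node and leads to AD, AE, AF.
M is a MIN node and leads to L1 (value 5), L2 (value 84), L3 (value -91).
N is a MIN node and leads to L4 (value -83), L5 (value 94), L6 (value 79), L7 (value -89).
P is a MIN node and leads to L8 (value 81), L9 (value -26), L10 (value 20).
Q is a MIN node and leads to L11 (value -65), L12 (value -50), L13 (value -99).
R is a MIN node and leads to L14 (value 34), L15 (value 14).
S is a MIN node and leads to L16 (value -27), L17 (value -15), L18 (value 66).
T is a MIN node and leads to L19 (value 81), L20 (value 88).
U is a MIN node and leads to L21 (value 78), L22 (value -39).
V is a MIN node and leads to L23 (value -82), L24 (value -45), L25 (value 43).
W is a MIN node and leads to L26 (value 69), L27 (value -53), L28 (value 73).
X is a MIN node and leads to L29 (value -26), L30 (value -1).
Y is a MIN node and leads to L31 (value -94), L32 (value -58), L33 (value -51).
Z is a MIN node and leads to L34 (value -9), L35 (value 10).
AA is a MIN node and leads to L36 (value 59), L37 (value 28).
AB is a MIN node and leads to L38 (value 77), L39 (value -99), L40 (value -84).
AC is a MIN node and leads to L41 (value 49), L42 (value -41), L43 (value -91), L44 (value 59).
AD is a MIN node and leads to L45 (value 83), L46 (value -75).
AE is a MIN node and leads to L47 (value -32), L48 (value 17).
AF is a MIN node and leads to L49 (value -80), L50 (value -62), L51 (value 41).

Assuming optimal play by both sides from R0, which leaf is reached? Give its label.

M (MIN): min(5, 84, -91) = -91
N (MIN): min(-83, 94, 79, -89) = -89
P (MIN): min(81, -26, 20) = -26
D (MAX): max(-91, -89, -26) = -26
Q (MIN): min(-65, -50, -99) = -99
R (MIN): min(34, 14) = 14
E (MAX): max(-99, 14) = 14
A (MIN): min(-26, 14) = -26
S (MIN): min(-27, -15, 66) = -27
T (MIN): min(81, 88) = 81
F (MAX): max(-27, 81) = 81
U (MIN): min(78, -39) = -39
V (MIN): min(-82, -45, 43) = -82
G (MAX): max(-39, -82) = -39
W (MIN): min(69, -53, 73) = -53
X (MIN): min(-26, -1) = -26
H (MAX): max(-53, -26) = -26
Y (MIN): min(-94, -58, -51) = -94
Z (MIN): min(-9, 10) = -9
AA (MIN): min(59, 28) = 28
J (MAX): max(-94, -9, 28) = 28
B (MIN): min(81, -39, -26, 28) = -39
AB (MIN): min(77, -99, -84) = -99
AC (MIN): min(49, -41, -91, 59) = -91
K (MAX): max(-99, -91) = -91
AD (MIN): min(83, -75) = -75
AE (MIN): min(-32, 17) = -32
AF (MIN): min(-80, -62, 41) = -80
L (MAX): max(-75, -32, -80) = -32
C (MIN): min(-91, -32) = -91
R0 (MAX): max(-26, -39, -91) = -26
At R0, MAX picks A (highest: -26).
At A, MIN picks D (lowest: -26).
At D, MAX picks P (highest: -26).
At P, MIN picks L9 (lowest: -26).
Terminal value -26.

L9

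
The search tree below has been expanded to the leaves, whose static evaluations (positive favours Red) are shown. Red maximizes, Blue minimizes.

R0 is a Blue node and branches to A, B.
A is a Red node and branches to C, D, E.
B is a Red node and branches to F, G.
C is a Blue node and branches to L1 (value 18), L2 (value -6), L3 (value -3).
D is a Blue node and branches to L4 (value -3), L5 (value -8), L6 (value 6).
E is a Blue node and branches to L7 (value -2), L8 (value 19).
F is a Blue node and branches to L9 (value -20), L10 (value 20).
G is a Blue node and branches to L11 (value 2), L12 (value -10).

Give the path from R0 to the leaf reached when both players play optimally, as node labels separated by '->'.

C (Blue): min(18, -6, -3) = -6
D (Blue): min(-3, -8, 6) = -8
E (Blue): min(-2, 19) = -2
A (Red): max(-6, -8, -2) = -2
F (Blue): min(-20, 20) = -20
G (Blue): min(2, -10) = -10
B (Red): max(-20, -10) = -10
R0 (Blue): min(-2, -10) = -10
At R0, Blue picks B (lowest: -10).
At B, Red picks G (highest: -10).
At G, Blue picks L12 (lowest: -10).
Terminal value -10.

R0 -> B -> G -> L12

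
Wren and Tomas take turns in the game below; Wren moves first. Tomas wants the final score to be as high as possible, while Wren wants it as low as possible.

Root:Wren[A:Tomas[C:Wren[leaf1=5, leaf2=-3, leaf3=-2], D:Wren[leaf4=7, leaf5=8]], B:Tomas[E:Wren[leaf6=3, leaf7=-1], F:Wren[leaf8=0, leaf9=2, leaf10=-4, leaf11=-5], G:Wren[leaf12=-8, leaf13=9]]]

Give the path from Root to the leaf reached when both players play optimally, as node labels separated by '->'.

Root -> B -> E -> leaf7

C (Wren): min(5, -3, -2) = -3
D (Wren): min(7, 8) = 7
A (Tomas): max(-3, 7) = 7
E (Wren): min(3, -1) = -1
F (Wren): min(0, 2, -4, -5) = -5
G (Wren): min(-8, 9) = -8
B (Tomas): max(-1, -5, -8) = -1
Root (Wren): min(7, -1) = -1
At Root, Wren picks B (lowest: -1).
At B, Tomas picks E (highest: -1).
At E, Wren picks leaf7 (lowest: -1).
Terminal value -1.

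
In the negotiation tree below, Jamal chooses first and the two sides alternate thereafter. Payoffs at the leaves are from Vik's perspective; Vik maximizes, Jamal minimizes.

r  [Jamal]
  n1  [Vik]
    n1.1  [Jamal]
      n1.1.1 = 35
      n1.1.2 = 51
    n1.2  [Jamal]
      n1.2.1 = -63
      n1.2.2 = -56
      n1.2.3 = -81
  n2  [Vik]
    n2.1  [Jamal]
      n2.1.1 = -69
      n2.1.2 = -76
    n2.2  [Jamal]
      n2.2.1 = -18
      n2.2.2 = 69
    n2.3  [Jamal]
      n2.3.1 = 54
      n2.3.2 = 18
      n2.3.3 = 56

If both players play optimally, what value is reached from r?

18

n1.1 (Jamal): min(35, 51) = 35
n1.2 (Jamal): min(-63, -56, -81) = -81
n1 (Vik): max(35, -81) = 35
n2.1 (Jamal): min(-69, -76) = -76
n2.2 (Jamal): min(-18, 69) = -18
n2.3 (Jamal): min(54, 18, 56) = 18
n2 (Vik): max(-76, -18, 18) = 18
r (Jamal): min(35, 18) = 18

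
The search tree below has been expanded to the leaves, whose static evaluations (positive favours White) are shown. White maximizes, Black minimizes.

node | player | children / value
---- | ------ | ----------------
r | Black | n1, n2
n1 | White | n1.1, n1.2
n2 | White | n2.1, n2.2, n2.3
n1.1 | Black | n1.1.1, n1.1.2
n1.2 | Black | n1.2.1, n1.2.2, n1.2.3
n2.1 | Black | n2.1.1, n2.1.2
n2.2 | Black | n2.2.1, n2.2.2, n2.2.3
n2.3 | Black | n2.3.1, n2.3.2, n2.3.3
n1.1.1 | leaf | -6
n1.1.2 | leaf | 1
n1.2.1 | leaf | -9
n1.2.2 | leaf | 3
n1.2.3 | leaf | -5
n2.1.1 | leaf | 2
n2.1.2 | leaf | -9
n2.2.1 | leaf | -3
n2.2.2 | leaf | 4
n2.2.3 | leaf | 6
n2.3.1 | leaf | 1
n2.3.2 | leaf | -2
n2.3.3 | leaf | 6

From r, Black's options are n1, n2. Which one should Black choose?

n1

n1.1 (Black): min(-6, 1) = -6
n1.2 (Black): min(-9, 3, -5) = -9
n1 (White): max(-6, -9) = -6
n2.1 (Black): min(2, -9) = -9
n2.2 (Black): min(-3, 4, 6) = -3
n2.3 (Black): min(1, -2, 6) = -2
n2 (White): max(-9, -3, -2) = -2
r (Black): min(-6, -2) = -6
Black at r wants the lowest of {n1=-6, n2=-2}, so chooses n1.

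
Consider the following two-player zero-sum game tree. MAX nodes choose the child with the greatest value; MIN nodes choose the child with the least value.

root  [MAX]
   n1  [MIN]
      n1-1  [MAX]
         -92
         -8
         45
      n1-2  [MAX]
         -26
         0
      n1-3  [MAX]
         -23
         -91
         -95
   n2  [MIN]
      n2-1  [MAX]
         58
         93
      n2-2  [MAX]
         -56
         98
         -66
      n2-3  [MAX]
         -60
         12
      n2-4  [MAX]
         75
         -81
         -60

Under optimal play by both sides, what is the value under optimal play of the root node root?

12

n1-1 (MAX): max(-92, -8, 45) = 45
n1-2 (MAX): max(-26, 0) = 0
n1-3 (MAX): max(-23, -91, -95) = -23
n1 (MIN): min(45, 0, -23) = -23
n2-1 (MAX): max(58, 93) = 93
n2-2 (MAX): max(-56, 98, -66) = 98
n2-3 (MAX): max(-60, 12) = 12
n2-4 (MAX): max(75, -81, -60) = 75
n2 (MIN): min(93, 98, 12, 75) = 12
root (MAX): max(-23, 12) = 12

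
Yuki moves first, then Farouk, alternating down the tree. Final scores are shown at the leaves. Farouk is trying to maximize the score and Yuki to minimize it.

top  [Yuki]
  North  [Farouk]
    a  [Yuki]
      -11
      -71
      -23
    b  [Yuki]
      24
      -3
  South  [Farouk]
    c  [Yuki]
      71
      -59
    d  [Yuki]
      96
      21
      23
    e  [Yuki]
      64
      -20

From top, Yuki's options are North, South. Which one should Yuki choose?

North

a (Yuki): min(-11, -71, -23) = -71
b (Yuki): min(24, -3) = -3
North (Farouk): max(-71, -3) = -3
c (Yuki): min(71, -59) = -59
d (Yuki): min(96, 21, 23) = 21
e (Yuki): min(64, -20) = -20
South (Farouk): max(-59, 21, -20) = 21
top (Yuki): min(-3, 21) = -3
Yuki at top wants the lowest of {North=-3, South=21}, so chooses North.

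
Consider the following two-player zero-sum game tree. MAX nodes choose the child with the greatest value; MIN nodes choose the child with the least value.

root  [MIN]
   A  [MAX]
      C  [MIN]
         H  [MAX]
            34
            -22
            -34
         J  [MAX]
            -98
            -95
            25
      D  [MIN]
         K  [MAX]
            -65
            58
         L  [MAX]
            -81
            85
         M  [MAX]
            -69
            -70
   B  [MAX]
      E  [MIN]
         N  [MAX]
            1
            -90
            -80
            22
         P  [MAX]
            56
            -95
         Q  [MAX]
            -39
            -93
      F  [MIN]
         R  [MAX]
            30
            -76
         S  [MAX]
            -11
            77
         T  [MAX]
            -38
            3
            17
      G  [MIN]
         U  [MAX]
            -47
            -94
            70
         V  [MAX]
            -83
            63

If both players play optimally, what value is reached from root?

25

H (MAX): max(34, -22, -34) = 34
J (MAX): max(-98, -95, 25) = 25
C (MIN): min(34, 25) = 25
K (MAX): max(-65, 58) = 58
L (MAX): max(-81, 85) = 85
M (MAX): max(-69, -70) = -69
D (MIN): min(58, 85, -69) = -69
A (MAX): max(25, -69) = 25
N (MAX): max(1, -90, -80, 22) = 22
P (MAX): max(56, -95) = 56
Q (MAX): max(-39, -93) = -39
E (MIN): min(22, 56, -39) = -39
R (MAX): max(30, -76) = 30
S (MAX): max(-11, 77) = 77
T (MAX): max(-38, 3, 17) = 17
F (MIN): min(30, 77, 17) = 17
U (MAX): max(-47, -94, 70) = 70
V (MAX): max(-83, 63) = 63
G (MIN): min(70, 63) = 63
B (MAX): max(-39, 17, 63) = 63
root (MIN): min(25, 63) = 25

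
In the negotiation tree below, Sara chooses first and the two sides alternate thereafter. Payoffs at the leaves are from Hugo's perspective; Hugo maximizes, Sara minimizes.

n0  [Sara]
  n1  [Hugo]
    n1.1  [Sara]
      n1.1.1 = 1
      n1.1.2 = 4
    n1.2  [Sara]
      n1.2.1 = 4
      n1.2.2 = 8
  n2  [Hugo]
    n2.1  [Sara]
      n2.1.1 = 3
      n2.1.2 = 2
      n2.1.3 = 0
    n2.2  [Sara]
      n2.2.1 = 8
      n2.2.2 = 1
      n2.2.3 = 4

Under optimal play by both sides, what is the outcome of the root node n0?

1

n1.1 (Sara): min(1, 4) = 1
n1.2 (Sara): min(4, 8) = 4
n1 (Hugo): max(1, 4) = 4
n2.1 (Sara): min(3, 2, 0) = 0
n2.2 (Sara): min(8, 1, 4) = 1
n2 (Hugo): max(0, 1) = 1
n0 (Sara): min(4, 1) = 1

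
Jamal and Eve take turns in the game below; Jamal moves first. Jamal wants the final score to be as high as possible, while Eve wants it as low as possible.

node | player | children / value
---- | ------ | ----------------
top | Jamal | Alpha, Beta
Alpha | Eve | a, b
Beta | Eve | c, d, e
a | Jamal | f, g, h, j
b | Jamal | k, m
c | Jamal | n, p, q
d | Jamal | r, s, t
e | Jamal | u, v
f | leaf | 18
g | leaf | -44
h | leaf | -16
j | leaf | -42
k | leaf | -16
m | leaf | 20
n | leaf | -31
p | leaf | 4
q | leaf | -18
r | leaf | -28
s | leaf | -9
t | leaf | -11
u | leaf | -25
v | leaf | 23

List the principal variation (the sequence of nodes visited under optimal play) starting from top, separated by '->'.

a (Jamal): max(18, -44, -16, -42) = 18
b (Jamal): max(-16, 20) = 20
Alpha (Eve): min(18, 20) = 18
c (Jamal): max(-31, 4, -18) = 4
d (Jamal): max(-28, -9, -11) = -9
e (Jamal): max(-25, 23) = 23
Beta (Eve): min(4, -9, 23) = -9
top (Jamal): max(18, -9) = 18
At top, Jamal picks Alpha (highest: 18).
At Alpha, Eve picks a (lowest: 18).
At a, Jamal picks f (highest: 18).
Terminal value 18.

top -> Alpha -> a -> f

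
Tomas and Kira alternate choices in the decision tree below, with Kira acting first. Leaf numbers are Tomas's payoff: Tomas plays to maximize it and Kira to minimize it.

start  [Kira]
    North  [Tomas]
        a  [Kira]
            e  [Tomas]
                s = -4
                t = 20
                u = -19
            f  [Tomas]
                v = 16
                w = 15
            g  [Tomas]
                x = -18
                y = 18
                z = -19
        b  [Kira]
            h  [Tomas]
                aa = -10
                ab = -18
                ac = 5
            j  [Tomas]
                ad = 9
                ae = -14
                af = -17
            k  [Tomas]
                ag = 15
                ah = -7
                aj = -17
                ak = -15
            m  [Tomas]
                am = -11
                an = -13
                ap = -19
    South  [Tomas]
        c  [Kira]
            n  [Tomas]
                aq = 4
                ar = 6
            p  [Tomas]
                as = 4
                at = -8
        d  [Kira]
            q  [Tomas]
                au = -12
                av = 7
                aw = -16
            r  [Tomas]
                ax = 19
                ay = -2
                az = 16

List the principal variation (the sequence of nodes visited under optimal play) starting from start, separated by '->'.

e (Tomas): max(-4, 20, -19) = 20
f (Tomas): max(16, 15) = 16
g (Tomas): max(-18, 18, -19) = 18
a (Kira): min(20, 16, 18) = 16
h (Tomas): max(-10, -18, 5) = 5
j (Tomas): max(9, -14, -17) = 9
k (Tomas): max(15, -7, -17, -15) = 15
m (Tomas): max(-11, -13, -19) = -11
b (Kira): min(5, 9, 15, -11) = -11
North (Tomas): max(16, -11) = 16
n (Tomas): max(4, 6) = 6
p (Tomas): max(4, -8) = 4
c (Kira): min(6, 4) = 4
q (Tomas): max(-12, 7, -16) = 7
r (Tomas): max(19, -2, 16) = 19
d (Kira): min(7, 19) = 7
South (Tomas): max(4, 7) = 7
start (Kira): min(16, 7) = 7
At start, Kira picks South (lowest: 7).
At South, Tomas picks d (highest: 7).
At d, Kira picks q (lowest: 7).
At q, Tomas picks av (highest: 7).
Terminal value 7.

start -> South -> d -> q -> av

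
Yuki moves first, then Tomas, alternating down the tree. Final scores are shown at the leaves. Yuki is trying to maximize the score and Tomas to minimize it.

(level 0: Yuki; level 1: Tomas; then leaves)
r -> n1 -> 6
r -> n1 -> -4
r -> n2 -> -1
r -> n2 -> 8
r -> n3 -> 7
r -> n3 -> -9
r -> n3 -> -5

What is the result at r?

n1 (Tomas): min(6, -4) = -4
n2 (Tomas): min(-1, 8) = -1
n3 (Tomas): min(7, -9, -5) = -9
r (Yuki): max(-4, -1, -9) = -1

-1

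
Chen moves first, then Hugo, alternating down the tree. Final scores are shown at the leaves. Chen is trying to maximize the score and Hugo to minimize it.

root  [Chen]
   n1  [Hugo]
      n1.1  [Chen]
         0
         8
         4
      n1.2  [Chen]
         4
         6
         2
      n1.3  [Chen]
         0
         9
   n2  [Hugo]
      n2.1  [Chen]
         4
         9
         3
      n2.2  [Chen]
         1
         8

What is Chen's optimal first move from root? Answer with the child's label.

n1.1 (Chen): max(0, 8, 4) = 8
n1.2 (Chen): max(4, 6, 2) = 6
n1.3 (Chen): max(0, 9) = 9
n1 (Hugo): min(8, 6, 9) = 6
n2.1 (Chen): max(4, 9, 3) = 9
n2.2 (Chen): max(1, 8) = 8
n2 (Hugo): min(9, 8) = 8
root (Chen): max(6, 8) = 8
Chen at root wants the highest of {n1=6, n2=8}, so chooses n2.

n2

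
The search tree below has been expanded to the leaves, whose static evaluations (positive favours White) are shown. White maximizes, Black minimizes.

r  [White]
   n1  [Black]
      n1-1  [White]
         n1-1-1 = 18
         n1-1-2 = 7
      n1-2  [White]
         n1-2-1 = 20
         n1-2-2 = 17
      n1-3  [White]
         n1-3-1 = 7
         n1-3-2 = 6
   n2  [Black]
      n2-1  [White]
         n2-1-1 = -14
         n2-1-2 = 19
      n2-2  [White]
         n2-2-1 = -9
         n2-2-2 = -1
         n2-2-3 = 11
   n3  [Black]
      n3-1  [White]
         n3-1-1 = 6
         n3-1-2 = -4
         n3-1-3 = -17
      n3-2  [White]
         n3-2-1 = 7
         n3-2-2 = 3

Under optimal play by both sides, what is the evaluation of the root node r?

11

n1-1 (White): max(18, 7) = 18
n1-2 (White): max(20, 17) = 20
n1-3 (White): max(7, 6) = 7
n1 (Black): min(18, 20, 7) = 7
n2-1 (White): max(-14, 19) = 19
n2-2 (White): max(-9, -1, 11) = 11
n2 (Black): min(19, 11) = 11
n3-1 (White): max(6, -4, -17) = 6
n3-2 (White): max(7, 3) = 7
n3 (Black): min(6, 7) = 6
r (White): max(7, 11, 6) = 11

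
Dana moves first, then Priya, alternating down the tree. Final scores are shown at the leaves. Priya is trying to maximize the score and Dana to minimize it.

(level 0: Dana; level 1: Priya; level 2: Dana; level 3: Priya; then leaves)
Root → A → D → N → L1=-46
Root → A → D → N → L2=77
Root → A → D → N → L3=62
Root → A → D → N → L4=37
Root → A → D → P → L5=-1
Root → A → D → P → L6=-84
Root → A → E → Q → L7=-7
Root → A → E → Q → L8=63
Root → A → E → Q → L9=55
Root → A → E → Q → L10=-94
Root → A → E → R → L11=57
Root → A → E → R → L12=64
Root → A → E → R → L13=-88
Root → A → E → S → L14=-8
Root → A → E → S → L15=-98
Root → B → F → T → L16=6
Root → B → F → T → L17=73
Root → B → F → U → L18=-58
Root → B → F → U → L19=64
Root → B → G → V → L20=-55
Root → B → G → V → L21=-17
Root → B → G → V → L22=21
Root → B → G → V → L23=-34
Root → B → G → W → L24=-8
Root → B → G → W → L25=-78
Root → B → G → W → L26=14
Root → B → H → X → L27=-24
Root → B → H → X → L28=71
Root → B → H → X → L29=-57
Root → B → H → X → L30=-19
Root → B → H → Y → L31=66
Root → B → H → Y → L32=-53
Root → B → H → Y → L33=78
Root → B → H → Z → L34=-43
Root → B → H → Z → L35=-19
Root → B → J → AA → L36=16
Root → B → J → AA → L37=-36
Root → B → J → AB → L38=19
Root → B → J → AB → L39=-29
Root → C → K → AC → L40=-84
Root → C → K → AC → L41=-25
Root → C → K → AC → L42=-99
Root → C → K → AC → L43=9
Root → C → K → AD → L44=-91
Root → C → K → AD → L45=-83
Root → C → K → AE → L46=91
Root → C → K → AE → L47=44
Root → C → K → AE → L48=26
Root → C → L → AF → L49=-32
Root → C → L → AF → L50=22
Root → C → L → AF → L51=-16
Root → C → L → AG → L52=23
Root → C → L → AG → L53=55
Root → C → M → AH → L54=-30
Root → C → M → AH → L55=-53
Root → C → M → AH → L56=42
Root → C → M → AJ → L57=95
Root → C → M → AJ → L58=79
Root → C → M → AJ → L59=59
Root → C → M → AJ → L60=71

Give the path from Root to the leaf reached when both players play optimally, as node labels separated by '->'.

N (Priya): max(-46, 77, 62, 37) = 77
P (Priya): max(-1, -84) = -1
D (Dana): min(77, -1) = -1
Q (Priya): max(-7, 63, 55, -94) = 63
R (Priya): max(57, 64, -88) = 64
S (Priya): max(-8, -98) = -8
E (Dana): min(63, 64, -8) = -8
A (Priya): max(-1, -8) = -1
T (Priya): max(6, 73) = 73
U (Priya): max(-58, 64) = 64
F (Dana): min(73, 64) = 64
V (Priya): max(-55, -17, 21, -34) = 21
W (Priya): max(-8, -78, 14) = 14
G (Dana): min(21, 14) = 14
X (Priya): max(-24, 71, -57, -19) = 71
Y (Priya): max(66, -53, 78) = 78
Z (Priya): max(-43, -19) = -19
H (Dana): min(71, 78, -19) = -19
AA (Priya): max(16, -36) = 16
AB (Priya): max(19, -29) = 19
J (Dana): min(16, 19) = 16
B (Priya): max(64, 14, -19, 16) = 64
AC (Priya): max(-84, -25, -99, 9) = 9
AD (Priya): max(-91, -83) = -83
AE (Priya): max(91, 44, 26) = 91
K (Dana): min(9, -83, 91) = -83
AF (Priya): max(-32, 22, -16) = 22
AG (Priya): max(23, 55) = 55
L (Dana): min(22, 55) = 22
AH (Priya): max(-30, -53, 42) = 42
AJ (Priya): max(95, 79, 59, 71) = 95
M (Dana): min(42, 95) = 42
C (Priya): max(-83, 22, 42) = 42
Root (Dana): min(-1, 64, 42) = -1
At Root, Dana picks A (lowest: -1).
At A, Priya picks D (highest: -1).
At D, Dana picks P (lowest: -1).
At P, Priya picks L5 (highest: -1).
Terminal value -1.

Root -> A -> D -> P -> L5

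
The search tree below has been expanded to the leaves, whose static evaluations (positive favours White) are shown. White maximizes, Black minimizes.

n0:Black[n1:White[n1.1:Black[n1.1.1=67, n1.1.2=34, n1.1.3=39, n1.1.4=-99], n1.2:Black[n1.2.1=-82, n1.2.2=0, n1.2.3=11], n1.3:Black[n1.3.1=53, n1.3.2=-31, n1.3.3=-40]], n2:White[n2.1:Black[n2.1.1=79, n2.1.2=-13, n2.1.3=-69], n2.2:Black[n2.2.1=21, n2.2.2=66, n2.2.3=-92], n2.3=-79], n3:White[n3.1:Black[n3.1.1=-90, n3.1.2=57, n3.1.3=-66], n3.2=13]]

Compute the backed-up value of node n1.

n1.1 (Black): min(67, 34, 39, -99) = -99
n1.2 (Black): min(-82, 0, 11) = -82
n1.3 (Black): min(53, -31, -40) = -40
n1 (White): max(-99, -82, -40) = -40

-40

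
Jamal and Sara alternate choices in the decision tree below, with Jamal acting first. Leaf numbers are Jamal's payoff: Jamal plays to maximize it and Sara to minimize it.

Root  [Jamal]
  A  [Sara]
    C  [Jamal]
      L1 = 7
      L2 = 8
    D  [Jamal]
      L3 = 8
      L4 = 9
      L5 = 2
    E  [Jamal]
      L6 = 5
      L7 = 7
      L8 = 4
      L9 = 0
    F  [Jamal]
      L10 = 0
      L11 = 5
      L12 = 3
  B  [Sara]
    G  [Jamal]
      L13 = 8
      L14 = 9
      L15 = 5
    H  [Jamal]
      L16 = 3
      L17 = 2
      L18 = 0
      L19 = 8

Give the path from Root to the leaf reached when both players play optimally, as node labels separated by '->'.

Root -> B -> H -> L19

C (Jamal): max(7, 8) = 8
D (Jamal): max(8, 9, 2) = 9
E (Jamal): max(5, 7, 4, 0) = 7
F (Jamal): max(0, 5, 3) = 5
A (Sara): min(8, 9, 7, 5) = 5
G (Jamal): max(8, 9, 5) = 9
H (Jamal): max(3, 2, 0, 8) = 8
B (Sara): min(9, 8) = 8
Root (Jamal): max(5, 8) = 8
At Root, Jamal picks B (highest: 8).
At B, Sara picks H (lowest: 8).
At H, Jamal picks L19 (highest: 8).
Terminal value 8.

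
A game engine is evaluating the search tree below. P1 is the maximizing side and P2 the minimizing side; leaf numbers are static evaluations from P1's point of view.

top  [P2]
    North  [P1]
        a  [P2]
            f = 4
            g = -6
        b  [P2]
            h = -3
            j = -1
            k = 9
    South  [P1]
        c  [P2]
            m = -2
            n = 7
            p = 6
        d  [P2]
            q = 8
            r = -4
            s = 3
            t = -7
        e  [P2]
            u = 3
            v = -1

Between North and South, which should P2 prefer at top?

a (P2): min(4, -6) = -6
b (P2): min(-3, -1, 9) = -3
North (P1): max(-6, -3) = -3
c (P2): min(-2, 7, 6) = -2
d (P2): min(8, -4, 3, -7) = -7
e (P2): min(3, -1) = -1
South (P1): max(-2, -7, -1) = -1
P2 prefers the lower value; North=-3, South=-1. North is better since -3 < -1.

North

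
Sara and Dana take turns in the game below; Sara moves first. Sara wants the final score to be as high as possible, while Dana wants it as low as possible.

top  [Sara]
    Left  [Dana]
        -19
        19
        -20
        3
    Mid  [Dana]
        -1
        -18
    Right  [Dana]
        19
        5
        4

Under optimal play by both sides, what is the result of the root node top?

Left (Dana): min(-19, 19, -20, 3) = -20
Mid (Dana): min(-1, -18) = -18
Right (Dana): min(19, 5, 4) = 4
top (Sara): max(-20, -18, 4) = 4

4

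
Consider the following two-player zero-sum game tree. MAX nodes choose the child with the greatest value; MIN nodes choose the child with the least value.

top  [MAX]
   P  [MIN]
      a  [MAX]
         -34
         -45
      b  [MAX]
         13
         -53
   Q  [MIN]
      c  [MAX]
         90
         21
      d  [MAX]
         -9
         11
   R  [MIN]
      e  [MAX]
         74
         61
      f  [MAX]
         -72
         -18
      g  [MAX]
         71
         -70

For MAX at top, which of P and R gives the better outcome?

a (MAX): max(-34, -45) = -34
b (MAX): max(13, -53) = 13
P (MIN): min(-34, 13) = -34
e (MAX): max(74, 61) = 74
f (MAX): max(-72, -18) = -18
g (MAX): max(71, -70) = 71
R (MIN): min(74, -18, 71) = -18
MAX prefers the higher value; P=-34, R=-18. R is better since -18 > -34.

R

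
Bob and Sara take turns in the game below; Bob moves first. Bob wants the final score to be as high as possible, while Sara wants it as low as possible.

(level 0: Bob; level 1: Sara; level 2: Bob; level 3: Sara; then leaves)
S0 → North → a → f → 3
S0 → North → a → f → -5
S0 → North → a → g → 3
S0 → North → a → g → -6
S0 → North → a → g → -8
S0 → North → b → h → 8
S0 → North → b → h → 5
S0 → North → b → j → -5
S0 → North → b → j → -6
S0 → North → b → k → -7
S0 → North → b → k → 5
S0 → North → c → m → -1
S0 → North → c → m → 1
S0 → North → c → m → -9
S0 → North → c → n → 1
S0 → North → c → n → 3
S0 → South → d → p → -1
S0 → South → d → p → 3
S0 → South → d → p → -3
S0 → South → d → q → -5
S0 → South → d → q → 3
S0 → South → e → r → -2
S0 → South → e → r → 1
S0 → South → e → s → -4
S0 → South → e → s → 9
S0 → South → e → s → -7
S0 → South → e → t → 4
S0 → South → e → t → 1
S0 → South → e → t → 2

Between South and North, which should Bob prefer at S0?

South

p (Sara): min(-1, 3, -3) = -3
q (Sara): min(-5, 3) = -5
d (Bob): max(-3, -5) = -3
r (Sara): min(-2, 1) = -2
s (Sara): min(-4, 9, -7) = -7
t (Sara): min(4, 1, 2) = 1
e (Bob): max(-2, -7, 1) = 1
South (Sara): min(-3, 1) = -3
f (Sara): min(3, -5) = -5
g (Sara): min(3, -6, -8) = -8
a (Bob): max(-5, -8) = -5
h (Sara): min(8, 5) = 5
j (Sara): min(-5, -6) = -6
k (Sara): min(-7, 5) = -7
b (Bob): max(5, -6, -7) = 5
m (Sara): min(-1, 1, -9) = -9
n (Sara): min(1, 3) = 1
c (Bob): max(-9, 1) = 1
North (Sara): min(-5, 5, 1) = -5
Bob prefers the higher value; South=-3, North=-5. South is better since -3 > -5.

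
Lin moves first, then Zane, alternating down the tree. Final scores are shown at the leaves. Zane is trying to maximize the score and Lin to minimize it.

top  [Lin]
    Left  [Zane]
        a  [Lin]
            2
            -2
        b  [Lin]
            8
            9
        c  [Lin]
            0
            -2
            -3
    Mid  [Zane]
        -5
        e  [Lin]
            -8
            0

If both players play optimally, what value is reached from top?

a (Lin): min(2, -2) = -2
b (Lin): min(8, 9) = 8
c (Lin): min(0, -2, -3) = -3
Left (Zane): max(-2, 8, -3) = 8
e (Lin): min(-8, 0) = -8
Mid (Zane): max(-5, -8) = -5
top (Lin): min(8, -5) = -5

-5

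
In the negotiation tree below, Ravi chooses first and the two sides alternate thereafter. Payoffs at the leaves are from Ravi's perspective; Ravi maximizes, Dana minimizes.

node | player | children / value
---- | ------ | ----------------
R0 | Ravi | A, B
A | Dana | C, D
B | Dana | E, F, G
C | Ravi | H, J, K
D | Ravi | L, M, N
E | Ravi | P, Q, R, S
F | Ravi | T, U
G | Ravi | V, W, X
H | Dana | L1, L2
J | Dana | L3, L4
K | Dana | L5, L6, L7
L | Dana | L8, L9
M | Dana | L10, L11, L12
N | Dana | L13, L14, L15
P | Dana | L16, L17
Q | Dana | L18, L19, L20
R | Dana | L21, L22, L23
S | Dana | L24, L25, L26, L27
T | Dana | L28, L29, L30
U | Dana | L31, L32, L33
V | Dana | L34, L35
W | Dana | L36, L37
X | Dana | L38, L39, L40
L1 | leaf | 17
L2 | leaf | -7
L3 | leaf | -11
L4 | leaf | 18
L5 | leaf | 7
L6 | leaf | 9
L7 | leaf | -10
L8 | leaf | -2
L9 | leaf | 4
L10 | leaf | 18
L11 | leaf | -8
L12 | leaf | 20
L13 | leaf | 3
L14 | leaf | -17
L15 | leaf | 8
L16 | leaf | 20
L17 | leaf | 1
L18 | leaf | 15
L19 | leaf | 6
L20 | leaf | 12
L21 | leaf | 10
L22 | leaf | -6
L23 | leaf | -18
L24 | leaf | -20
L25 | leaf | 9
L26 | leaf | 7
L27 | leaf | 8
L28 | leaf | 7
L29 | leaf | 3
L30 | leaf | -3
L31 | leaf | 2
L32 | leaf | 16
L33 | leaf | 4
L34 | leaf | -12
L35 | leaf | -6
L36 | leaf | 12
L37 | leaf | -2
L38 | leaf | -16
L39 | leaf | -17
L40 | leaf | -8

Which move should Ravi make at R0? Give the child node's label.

H (Dana): min(17, -7) = -7
J (Dana): min(-11, 18) = -11
K (Dana): min(7, 9, -10) = -10
C (Ravi): max(-7, -11, -10) = -7
L (Dana): min(-2, 4) = -2
M (Dana): min(18, -8, 20) = -8
N (Dana): min(3, -17, 8) = -17
D (Ravi): max(-2, -8, -17) = -2
A (Dana): min(-7, -2) = -7
P (Dana): min(20, 1) = 1
Q (Dana): min(15, 6, 12) = 6
R (Dana): min(10, -6, -18) = -18
S (Dana): min(-20, 9, 7, 8) = -20
E (Ravi): max(1, 6, -18, -20) = 6
T (Dana): min(7, 3, -3) = -3
U (Dana): min(2, 16, 4) = 2
F (Ravi): max(-3, 2) = 2
V (Dana): min(-12, -6) = -12
W (Dana): min(12, -2) = -2
X (Dana): min(-16, -17, -8) = -17
G (Ravi): max(-12, -2, -17) = -2
B (Dana): min(6, 2, -2) = -2
R0 (Ravi): max(-7, -2) = -2
Ravi at R0 wants the highest of {A=-7, B=-2}, so chooses B.

B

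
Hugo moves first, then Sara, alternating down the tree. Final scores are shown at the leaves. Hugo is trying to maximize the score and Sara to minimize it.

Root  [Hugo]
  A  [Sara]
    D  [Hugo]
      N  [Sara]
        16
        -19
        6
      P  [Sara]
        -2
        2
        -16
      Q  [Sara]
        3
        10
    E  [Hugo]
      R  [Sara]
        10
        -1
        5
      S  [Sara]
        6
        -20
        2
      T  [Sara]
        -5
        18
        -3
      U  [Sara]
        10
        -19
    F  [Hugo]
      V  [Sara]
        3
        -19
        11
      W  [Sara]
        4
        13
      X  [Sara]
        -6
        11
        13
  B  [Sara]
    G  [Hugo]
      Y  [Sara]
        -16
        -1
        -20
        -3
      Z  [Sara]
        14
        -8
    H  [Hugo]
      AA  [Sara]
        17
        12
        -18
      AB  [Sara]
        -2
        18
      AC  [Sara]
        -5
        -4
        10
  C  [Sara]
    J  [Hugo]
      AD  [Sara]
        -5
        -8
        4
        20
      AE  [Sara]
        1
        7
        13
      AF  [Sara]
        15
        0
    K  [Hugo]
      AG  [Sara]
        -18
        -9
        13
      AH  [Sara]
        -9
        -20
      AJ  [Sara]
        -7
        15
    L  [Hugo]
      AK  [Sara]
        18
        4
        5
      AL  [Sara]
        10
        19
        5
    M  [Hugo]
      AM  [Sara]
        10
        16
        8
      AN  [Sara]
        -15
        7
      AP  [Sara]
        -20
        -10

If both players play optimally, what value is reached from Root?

N (Sara): min(16, -19, 6) = -19
P (Sara): min(-2, 2, -16) = -16
Q (Sara): min(3, 10) = 3
D (Hugo): max(-19, -16, 3) = 3
R (Sara): min(10, -1, 5) = -1
S (Sara): min(6, -20, 2) = -20
T (Sara): min(-5, 18, -3) = -5
U (Sara): min(10, -19) = -19
E (Hugo): max(-1, -20, -5, -19) = -1
V (Sara): min(3, -19, 11) = -19
W (Sara): min(4, 13) = 4
X (Sara): min(-6, 11, 13) = -6
F (Hugo): max(-19, 4, -6) = 4
A (Sara): min(3, -1, 4) = -1
Y (Sara): min(-16, -1, -20, -3) = -20
Z (Sara): min(14, -8) = -8
G (Hugo): max(-20, -8) = -8
AA (Sara): min(17, 12, -18) = -18
AB (Sara): min(-2, 18) = -2
AC (Sara): min(-5, -4, 10) = -5
H (Hugo): max(-18, -2, -5) = -2
B (Sara): min(-8, -2) = -8
AD (Sara): min(-5, -8, 4, 20) = -8
AE (Sara): min(1, 7, 13) = 1
AF (Sara): min(15, 0) = 0
J (Hugo): max(-8, 1, 0) = 1
AG (Sara): min(-18, -9, 13) = -18
AH (Sara): min(-9, -20) = -20
AJ (Sara): min(-7, 15) = -7
K (Hugo): max(-18, -20, -7) = -7
AK (Sara): min(18, 4, 5) = 4
AL (Sara): min(10, 19, 5) = 5
L (Hugo): max(4, 5) = 5
AM (Sara): min(10, 16, 8) = 8
AN (Sara): min(-15, 7) = -15
AP (Sara): min(-20, -10) = -20
M (Hugo): max(8, -15, -20) = 8
C (Sara): min(1, -7, 5, 8) = -7
Root (Hugo): max(-1, -8, -7) = -1

-1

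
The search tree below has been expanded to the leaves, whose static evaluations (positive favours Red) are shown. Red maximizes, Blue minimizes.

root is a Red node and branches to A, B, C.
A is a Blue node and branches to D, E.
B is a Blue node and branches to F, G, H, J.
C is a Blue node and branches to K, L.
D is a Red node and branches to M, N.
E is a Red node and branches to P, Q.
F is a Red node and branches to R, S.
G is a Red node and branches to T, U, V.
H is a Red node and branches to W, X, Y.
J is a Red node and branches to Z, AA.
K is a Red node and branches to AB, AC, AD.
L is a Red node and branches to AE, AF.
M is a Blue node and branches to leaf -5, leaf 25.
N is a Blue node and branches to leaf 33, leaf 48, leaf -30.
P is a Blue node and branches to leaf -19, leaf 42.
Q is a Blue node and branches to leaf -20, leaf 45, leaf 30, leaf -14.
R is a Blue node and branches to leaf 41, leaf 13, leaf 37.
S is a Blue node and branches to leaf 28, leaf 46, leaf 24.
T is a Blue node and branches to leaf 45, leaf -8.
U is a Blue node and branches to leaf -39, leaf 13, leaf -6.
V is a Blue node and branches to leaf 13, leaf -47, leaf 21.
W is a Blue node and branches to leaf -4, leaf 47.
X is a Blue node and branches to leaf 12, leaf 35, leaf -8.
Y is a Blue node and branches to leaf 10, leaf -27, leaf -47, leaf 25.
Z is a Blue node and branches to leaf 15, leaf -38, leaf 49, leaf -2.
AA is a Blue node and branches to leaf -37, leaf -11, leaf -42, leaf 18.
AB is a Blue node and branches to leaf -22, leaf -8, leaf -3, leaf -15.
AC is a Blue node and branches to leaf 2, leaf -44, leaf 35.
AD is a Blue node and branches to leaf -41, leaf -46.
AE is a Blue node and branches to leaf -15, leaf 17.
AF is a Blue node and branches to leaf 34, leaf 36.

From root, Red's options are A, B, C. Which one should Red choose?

M (Blue): min(-5, 25) = -5
N (Blue): min(33, 48, -30) = -30
D (Red): max(-5, -30) = -5
P (Blue): min(-19, 42) = -19
Q (Blue): min(-20, 45, 30, -14) = -20
E (Red): max(-19, -20) = -19
A (Blue): min(-5, -19) = -19
R (Blue): min(41, 13, 37) = 13
S (Blue): min(28, 46, 24) = 24
F (Red): max(13, 24) = 24
T (Blue): min(45, -8) = -8
U (Blue): min(-39, 13, -6) = -39
V (Blue): min(13, -47, 21) = -47
G (Red): max(-8, -39, -47) = -8
W (Blue): min(-4, 47) = -4
X (Blue): min(12, 35, -8) = -8
Y (Blue): min(10, -27, -47, 25) = -47
H (Red): max(-4, -8, -47) = -4
Z (Blue): min(15, -38, 49, -2) = -38
AA (Blue): min(-37, -11, -42, 18) = -42
J (Red): max(-38, -42) = -38
B (Blue): min(24, -8, -4, -38) = -38
AB (Blue): min(-22, -8, -3, -15) = -22
AC (Blue): min(2, -44, 35) = -44
AD (Blue): min(-41, -46) = -46
K (Red): max(-22, -44, -46) = -22
AE (Blue): min(-15, 17) = -15
AF (Blue): min(34, 36) = 34
L (Red): max(-15, 34) = 34
C (Blue): min(-22, 34) = -22
root (Red): max(-19, -38, -22) = -19
Red at root wants the highest of {A=-19, B=-38, C=-22}, so chooses A.

A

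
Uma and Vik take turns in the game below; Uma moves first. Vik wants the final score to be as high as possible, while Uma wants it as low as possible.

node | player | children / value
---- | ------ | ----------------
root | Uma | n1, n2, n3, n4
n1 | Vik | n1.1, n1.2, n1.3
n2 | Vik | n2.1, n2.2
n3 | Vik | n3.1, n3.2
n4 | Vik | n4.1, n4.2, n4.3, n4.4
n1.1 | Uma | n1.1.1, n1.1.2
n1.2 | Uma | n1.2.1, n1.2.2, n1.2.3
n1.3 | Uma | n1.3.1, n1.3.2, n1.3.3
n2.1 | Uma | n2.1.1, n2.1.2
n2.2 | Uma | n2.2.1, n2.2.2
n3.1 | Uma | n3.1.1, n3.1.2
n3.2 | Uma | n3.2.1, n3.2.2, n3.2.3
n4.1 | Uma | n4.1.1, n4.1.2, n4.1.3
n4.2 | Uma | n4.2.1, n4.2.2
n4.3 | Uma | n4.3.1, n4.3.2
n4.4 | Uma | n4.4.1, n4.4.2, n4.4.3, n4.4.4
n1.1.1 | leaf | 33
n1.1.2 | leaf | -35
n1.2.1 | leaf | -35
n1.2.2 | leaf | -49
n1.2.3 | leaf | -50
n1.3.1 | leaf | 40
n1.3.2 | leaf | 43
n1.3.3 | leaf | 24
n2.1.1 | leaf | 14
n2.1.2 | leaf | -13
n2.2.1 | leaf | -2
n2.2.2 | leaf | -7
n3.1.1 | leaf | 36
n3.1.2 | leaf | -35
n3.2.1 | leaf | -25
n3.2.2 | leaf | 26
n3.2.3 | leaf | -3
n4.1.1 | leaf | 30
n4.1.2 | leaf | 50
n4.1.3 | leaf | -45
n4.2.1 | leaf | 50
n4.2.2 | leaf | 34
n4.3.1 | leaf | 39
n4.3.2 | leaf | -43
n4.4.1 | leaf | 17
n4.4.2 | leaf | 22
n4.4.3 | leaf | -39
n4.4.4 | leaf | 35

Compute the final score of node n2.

-7

n2.1 (Uma): min(14, -13) = -13
n2.2 (Uma): min(-2, -7) = -7
n2 (Vik): max(-13, -7) = -7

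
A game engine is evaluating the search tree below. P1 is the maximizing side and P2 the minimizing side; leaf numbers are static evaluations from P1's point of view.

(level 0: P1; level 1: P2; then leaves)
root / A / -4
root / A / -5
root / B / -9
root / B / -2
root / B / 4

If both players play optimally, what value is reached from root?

-5

A (P2): min(-4, -5) = -5
B (P2): min(-9, -2, 4) = -9
root (P1): max(-5, -9) = -5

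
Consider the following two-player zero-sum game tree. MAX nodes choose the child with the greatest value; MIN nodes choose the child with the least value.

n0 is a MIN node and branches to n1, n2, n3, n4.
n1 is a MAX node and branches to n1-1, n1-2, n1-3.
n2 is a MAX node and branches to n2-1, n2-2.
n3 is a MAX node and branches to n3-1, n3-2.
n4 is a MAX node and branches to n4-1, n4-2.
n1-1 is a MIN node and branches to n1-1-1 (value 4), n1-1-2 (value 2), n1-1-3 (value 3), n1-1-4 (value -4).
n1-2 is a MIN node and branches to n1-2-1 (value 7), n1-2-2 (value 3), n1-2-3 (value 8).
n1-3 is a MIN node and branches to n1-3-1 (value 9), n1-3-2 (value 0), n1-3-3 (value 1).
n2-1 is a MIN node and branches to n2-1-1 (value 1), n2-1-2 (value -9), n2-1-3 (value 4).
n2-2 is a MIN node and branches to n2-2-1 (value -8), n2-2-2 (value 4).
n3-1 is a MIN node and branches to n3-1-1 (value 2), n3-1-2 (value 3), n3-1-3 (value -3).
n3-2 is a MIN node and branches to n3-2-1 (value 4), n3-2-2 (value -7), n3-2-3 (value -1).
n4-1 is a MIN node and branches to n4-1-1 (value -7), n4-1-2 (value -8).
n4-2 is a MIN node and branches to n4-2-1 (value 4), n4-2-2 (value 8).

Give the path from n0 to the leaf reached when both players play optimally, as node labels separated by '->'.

n1-1 (MIN): min(4, 2, 3, -4) = -4
n1-2 (MIN): min(7, 3, 8) = 3
n1-3 (MIN): min(9, 0, 1) = 0
n1 (MAX): max(-4, 3, 0) = 3
n2-1 (MIN): min(1, -9, 4) = -9
n2-2 (MIN): min(-8, 4) = -8
n2 (MAX): max(-9, -8) = -8
n3-1 (MIN): min(2, 3, -3) = -3
n3-2 (MIN): min(4, -7, -1) = -7
n3 (MAX): max(-3, -7) = -3
n4-1 (MIN): min(-7, -8) = -8
n4-2 (MIN): min(4, 8) = 4
n4 (MAX): max(-8, 4) = 4
n0 (MIN): min(3, -8, -3, 4) = -8
At n0, MIN picks n2 (lowest: -8).
At n2, MAX picks n2-2 (highest: -8).
At n2-2, MIN picks n2-2-1 (lowest: -8).
Terminal value -8.

n0 -> n2 -> n2-2 -> n2-2-1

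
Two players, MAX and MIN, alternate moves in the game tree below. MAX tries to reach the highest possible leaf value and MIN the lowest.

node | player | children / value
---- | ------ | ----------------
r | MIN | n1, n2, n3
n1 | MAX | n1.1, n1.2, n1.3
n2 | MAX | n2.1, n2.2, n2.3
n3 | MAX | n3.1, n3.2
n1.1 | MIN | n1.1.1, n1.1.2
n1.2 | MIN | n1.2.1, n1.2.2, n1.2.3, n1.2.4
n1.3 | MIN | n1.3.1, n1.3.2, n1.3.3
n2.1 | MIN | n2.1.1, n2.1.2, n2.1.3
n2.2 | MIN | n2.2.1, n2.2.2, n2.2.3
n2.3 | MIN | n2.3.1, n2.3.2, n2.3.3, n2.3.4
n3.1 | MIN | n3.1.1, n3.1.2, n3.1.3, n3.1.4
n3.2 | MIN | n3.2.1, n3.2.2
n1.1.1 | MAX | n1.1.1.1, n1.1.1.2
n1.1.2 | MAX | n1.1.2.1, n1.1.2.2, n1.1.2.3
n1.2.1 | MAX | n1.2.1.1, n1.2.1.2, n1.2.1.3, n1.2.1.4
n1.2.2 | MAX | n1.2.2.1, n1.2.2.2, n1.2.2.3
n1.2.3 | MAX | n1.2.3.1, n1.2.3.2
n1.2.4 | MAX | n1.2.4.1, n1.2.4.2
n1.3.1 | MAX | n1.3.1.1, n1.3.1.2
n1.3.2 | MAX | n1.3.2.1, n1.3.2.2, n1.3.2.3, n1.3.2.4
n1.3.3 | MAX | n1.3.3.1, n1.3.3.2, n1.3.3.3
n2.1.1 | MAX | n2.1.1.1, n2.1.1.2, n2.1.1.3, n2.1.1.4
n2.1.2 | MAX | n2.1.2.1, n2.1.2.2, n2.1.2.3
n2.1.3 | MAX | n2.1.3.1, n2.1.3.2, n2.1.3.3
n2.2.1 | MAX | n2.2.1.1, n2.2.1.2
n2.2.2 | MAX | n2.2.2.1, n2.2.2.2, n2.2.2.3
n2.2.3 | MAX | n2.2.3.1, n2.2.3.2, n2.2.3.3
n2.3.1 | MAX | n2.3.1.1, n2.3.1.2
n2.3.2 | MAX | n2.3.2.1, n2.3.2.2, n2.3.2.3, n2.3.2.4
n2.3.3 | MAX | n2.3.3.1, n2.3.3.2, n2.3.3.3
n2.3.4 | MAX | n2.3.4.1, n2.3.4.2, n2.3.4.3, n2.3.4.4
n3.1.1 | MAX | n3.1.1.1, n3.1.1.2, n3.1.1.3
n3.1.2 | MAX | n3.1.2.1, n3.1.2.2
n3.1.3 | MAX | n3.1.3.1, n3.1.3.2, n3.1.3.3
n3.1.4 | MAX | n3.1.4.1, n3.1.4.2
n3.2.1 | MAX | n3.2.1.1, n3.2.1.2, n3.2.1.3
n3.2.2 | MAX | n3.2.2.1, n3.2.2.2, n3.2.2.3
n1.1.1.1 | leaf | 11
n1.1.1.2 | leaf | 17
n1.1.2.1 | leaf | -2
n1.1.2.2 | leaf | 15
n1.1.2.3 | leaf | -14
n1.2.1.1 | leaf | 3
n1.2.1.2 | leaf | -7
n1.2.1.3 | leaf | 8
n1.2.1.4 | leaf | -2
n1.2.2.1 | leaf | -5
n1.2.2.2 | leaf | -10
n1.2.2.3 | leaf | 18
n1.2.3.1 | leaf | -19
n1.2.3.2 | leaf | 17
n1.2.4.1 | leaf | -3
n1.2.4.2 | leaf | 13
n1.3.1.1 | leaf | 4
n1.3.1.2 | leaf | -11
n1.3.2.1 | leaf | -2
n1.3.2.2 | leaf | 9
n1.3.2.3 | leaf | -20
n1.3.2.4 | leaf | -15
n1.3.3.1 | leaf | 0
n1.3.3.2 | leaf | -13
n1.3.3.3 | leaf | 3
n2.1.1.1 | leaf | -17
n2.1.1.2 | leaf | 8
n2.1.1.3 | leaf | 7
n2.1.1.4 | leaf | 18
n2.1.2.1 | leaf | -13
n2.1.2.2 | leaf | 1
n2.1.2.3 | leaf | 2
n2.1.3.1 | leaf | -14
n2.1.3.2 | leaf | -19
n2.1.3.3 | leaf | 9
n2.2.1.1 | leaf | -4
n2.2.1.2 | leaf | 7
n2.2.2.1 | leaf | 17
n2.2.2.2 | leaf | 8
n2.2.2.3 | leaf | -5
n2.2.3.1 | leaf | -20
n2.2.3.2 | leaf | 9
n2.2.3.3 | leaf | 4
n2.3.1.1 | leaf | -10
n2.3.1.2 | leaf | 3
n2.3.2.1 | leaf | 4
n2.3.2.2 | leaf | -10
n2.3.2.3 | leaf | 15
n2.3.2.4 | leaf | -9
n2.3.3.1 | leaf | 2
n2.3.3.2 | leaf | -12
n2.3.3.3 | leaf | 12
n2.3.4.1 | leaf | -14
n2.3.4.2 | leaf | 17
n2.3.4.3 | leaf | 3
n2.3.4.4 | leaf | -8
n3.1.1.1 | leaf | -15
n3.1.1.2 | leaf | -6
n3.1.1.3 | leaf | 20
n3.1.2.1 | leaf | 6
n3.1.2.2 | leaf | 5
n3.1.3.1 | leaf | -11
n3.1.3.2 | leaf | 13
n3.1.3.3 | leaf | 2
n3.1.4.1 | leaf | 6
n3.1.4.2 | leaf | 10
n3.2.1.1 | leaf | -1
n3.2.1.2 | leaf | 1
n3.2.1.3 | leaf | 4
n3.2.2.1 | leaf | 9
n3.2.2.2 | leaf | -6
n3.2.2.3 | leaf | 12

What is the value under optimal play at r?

n1.1.1 (MAX): max(11, 17) = 17
n1.1.2 (MAX): max(-2, 15, -14) = 15
n1.1 (MIN): min(17, 15) = 15
n1.2.1 (MAX): max(3, -7, 8, -2) = 8
n1.2.2 (MAX): max(-5, -10, 18) = 18
n1.2.3 (MAX): max(-19, 17) = 17
n1.2.4 (MAX): max(-3, 13) = 13
n1.2 (MIN): min(8, 18, 17, 13) = 8
n1.3.1 (MAX): max(4, -11) = 4
n1.3.2 (MAX): max(-2, 9, -20, -15) = 9
n1.3.3 (MAX): max(0, -13, 3) = 3
n1.3 (MIN): min(4, 9, 3) = 3
n1 (MAX): max(15, 8, 3) = 15
n2.1.1 (MAX): max(-17, 8, 7, 18) = 18
n2.1.2 (MAX): max(-13, 1, 2) = 2
n2.1.3 (MAX): max(-14, -19, 9) = 9
n2.1 (MIN): min(18, 2, 9) = 2
n2.2.1 (MAX): max(-4, 7) = 7
n2.2.2 (MAX): max(17, 8, -5) = 17
n2.2.3 (MAX): max(-20, 9, 4) = 9
n2.2 (MIN): min(7, 17, 9) = 7
n2.3.1 (MAX): max(-10, 3) = 3
n2.3.2 (MAX): max(4, -10, 15, -9) = 15
n2.3.3 (MAX): max(2, -12, 12) = 12
n2.3.4 (MAX): max(-14, 17, 3, -8) = 17
n2.3 (MIN): min(3, 15, 12, 17) = 3
n2 (MAX): max(2, 7, 3) = 7
n3.1.1 (MAX): max(-15, -6, 20) = 20
n3.1.2 (MAX): max(6, 5) = 6
n3.1.3 (MAX): max(-11, 13, 2) = 13
n3.1.4 (MAX): max(6, 10) = 10
n3.1 (MIN): min(20, 6, 13, 10) = 6
n3.2.1 (MAX): max(-1, 1, 4) = 4
n3.2.2 (MAX): max(9, -6, 12) = 12
n3.2 (MIN): min(4, 12) = 4
n3 (MAX): max(6, 4) = 6
r (MIN): min(15, 7, 6) = 6

6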